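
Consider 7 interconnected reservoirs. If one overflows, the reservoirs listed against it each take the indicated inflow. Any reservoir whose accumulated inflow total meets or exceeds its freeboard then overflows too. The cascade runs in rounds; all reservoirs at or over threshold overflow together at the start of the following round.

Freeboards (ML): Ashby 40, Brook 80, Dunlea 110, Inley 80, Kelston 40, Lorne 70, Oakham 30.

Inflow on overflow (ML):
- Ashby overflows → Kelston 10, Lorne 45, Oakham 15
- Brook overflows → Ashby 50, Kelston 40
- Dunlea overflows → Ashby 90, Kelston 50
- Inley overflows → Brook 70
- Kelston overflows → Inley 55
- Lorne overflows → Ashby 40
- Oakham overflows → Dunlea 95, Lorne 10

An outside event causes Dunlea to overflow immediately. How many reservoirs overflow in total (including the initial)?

3

Round 1 — Dunlea overflows (initial).
  Ashby: +90 → 90 ≥ 40
  Kelston: +50 → 50 ≥ 40
Round 2 — Ashby, Kelston overflow.
  Inley: +55 → 55 < 80
  Lorne: +45 → 45 < 70
  Oakham: +15 → 15 < 30
No further overflows.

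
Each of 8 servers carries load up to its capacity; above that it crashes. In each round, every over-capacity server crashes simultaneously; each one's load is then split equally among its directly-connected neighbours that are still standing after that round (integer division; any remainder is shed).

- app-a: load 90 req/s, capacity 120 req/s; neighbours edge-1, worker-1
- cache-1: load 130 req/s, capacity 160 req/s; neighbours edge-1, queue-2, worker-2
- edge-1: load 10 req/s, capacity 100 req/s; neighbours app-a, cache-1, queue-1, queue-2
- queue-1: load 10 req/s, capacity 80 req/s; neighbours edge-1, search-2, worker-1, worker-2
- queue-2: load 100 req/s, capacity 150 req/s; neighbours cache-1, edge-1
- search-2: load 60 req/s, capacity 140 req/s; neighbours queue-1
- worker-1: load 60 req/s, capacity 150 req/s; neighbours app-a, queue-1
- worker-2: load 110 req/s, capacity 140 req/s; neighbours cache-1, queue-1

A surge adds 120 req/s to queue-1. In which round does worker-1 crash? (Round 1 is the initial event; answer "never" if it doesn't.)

Round 1 — queue-1 at 130 > 80. queue-1 crashes.
  queue-1 sheds 130 req/s to edge-1, search-2, worker-1, worker-2: 32 each (2 lost).
    edge-1: 10+32 = 42 ≤ 100
    search-2: 60+32 = 92 ≤ 140
    worker-1: 60+32 = 92 ≤ 150
    worker-2: 110+32 = 142 > 140
Round 2 — worker-2 crashes.
  worker-2 sheds 142 req/s to cache-1: 142 each.
    cache-1: 130+142 = 272 > 160
Round 3 — cache-1 crashes.
  cache-1 sheds 272 req/s to edge-1, queue-2: 136 each.
    edge-1: 42+136 = 178 > 100
    queue-2: 100+136 = 236 > 150
Round 4 — edge-1, queue-2 crash.
  edge-1 sheds 178 req/s to app-a: 178 each.
    app-a: 90+178 = 268 > 120
  queue-2 sheds 236 req/s: no online neighbours, lost.
Round 5 — app-a crashes.
  app-a sheds 268 req/s to worker-1: 268 each.
    worker-1: 92+268 = 360 > 150
Round 6 — worker-1 crashes.
  worker-1 sheds 360 req/s: no online neighbours, lost.
No further crashes.

6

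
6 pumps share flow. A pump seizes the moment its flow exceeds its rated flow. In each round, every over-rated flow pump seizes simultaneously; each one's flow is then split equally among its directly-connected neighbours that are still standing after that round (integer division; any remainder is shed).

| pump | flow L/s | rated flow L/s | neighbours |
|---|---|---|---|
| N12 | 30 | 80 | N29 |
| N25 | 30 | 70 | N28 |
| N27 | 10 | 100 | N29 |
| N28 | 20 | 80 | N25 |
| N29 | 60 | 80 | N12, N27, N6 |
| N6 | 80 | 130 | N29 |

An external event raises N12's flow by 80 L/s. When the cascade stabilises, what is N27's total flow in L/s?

95

Round 1 — N12 at 110 > 80. N12 seizes.
  N12 sheds 110 L/s to N29: 110 each.
    N29: 60+110 = 170 > 80
Round 2 — N29 seizes.
  N29 sheds 170 L/s to N27, N6: 85 each.
    N27: 10+85 = 95 ≤ 100
    N6: 80+85 = 165 > 130
Round 3 — N6 seizes.
  N6 sheds 165 L/s: no online neighbours, lost.
No further seizures.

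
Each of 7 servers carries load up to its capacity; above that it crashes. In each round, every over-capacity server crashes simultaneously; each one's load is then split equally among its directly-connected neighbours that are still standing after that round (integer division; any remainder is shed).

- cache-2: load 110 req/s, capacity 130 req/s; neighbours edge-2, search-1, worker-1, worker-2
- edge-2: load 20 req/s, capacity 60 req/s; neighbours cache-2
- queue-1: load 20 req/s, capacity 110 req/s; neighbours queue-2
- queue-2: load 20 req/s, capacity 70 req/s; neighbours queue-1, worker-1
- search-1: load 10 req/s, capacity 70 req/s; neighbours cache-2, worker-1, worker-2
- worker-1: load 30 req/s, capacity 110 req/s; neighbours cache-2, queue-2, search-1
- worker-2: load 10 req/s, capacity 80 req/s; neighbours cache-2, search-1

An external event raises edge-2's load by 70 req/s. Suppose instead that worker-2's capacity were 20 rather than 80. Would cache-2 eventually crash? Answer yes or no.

With worker-2's capacity at 20:
Round 1 — edge-2 at 90 > 60. edge-2 crashes.
  edge-2 sheds 90 req/s to cache-2: 90 each.
    cache-2: 110+90 = 200 > 130
Round 2 — cache-2 crashes.
  cache-2 sheds 200 req/s to search-1, worker-1, worker-2: 66 each (2 lost).
    search-1: 10+66 = 76 > 70
    worker-1: 30+66 = 96 ≤ 110
    worker-2: 10+66 = 76 > 20
Round 3 — search-1, worker-2 crash.
  search-1 sheds 76 req/s to worker-1: 76 each.
    worker-1: 96+76 = 172 > 110
  worker-2 sheds 76 req/s: no online neighbours, lost.
Round 4 — worker-1 crashes.
  worker-1 sheds 172 req/s to queue-2: 172 each.
    queue-2: 20+172 = 192 > 70
Round 5 — queue-2 crashes.
  queue-2 sheds 192 req/s to queue-1: 192 each.
    queue-1: 20+192 = 212 > 110
Round 6 — queue-1 crashes.
  queue-1 sheds 212 req/s: no online neighbours, lost.
No further crashes.

yes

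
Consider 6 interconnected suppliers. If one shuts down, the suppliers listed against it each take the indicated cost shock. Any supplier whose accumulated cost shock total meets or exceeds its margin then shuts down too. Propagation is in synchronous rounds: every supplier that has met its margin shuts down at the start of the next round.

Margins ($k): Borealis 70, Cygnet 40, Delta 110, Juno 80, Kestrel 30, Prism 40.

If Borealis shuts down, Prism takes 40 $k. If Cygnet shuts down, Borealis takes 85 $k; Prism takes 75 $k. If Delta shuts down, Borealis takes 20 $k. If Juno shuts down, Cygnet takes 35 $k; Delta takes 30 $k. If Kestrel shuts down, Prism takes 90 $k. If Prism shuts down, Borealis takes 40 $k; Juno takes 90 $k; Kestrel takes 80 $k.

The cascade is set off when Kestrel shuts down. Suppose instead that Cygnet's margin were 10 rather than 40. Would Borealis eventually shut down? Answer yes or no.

yes

With Cygnet's margin at 10:
Round 1 — Kestrel shuts down (initial).
  Prism: +90 → 90 ≥ 40
Round 2 — Prism shuts down.
  Borealis: +40 → 40 < 70
  Juno: +90 → 90 ≥ 80
Round 3 — Juno shuts down.
  Cygnet: +35 → 35 ≥ 10
  Delta: +30 → 30 < 110
Round 4 — Cygnet shuts down.
  Borealis: +85 → 125 ≥ 70
Round 5 — Borealis shuts down.
No further shutdowns.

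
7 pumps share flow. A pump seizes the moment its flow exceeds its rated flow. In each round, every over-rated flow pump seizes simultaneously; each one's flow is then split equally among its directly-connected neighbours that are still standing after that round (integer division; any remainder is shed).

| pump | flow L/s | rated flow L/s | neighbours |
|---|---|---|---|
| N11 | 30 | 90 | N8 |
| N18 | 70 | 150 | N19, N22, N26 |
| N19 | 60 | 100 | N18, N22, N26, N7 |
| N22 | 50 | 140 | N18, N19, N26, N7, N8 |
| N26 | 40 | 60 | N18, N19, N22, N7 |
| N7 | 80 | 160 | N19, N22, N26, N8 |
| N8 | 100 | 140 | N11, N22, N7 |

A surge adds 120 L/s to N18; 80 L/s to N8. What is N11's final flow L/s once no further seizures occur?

90

Round 1 — N18 at 190 > 150; N8 at 180 > 140. N18, N8 seize.
  N18 sheds 190 L/s to N19, N22, N26: 63 each (1 lost).
    N19: 60+63 = 123 > 100
    N22: 50+63 = 113 ≤ 140
    N26: 40+63 = 103 > 60
  N8 sheds 180 L/s to N11, N22, N7: 60 each.
    N11: 30+60 = 90 ≤ 90
    N22: 113+60 = 173 > 140
    N7: 80+60 = 140 ≤ 160
Round 2 — N19, N22, N26 seize.
  N19 sheds 123 L/s to N7: 123 each.
    N7: 140+123 = 263 > 160
  N22 sheds 173 L/s to N7: 173 each.
    N7: 263+173 = 436 > 160
  N26 sheds 103 L/s to N7: 103 each.
    N7: 436+103 = 539 > 160
Round 3 — N7 seizes.
  N7 sheds 539 L/s: no online neighbours, lost.
No further seizures.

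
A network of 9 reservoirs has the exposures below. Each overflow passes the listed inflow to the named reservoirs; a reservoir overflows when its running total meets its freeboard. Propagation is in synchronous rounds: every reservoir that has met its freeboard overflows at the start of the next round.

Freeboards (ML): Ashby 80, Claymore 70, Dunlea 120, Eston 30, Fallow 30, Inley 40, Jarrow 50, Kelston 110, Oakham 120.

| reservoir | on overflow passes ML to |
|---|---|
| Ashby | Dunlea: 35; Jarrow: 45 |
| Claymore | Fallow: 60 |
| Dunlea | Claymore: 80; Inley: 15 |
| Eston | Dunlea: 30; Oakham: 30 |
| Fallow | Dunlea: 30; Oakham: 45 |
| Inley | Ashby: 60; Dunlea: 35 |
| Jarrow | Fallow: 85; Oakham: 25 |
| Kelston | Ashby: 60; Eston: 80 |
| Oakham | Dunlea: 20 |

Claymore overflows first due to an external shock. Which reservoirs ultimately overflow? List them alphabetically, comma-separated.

Round 1 — Claymore overflows (initial).
  Fallow: +60 → 60 ≥ 30
Round 2 — Fallow overflows.
  Dunlea: +30 → 30 < 120
  Oakham: +45 → 45 < 120
No further overflows.

Claymore, Fallow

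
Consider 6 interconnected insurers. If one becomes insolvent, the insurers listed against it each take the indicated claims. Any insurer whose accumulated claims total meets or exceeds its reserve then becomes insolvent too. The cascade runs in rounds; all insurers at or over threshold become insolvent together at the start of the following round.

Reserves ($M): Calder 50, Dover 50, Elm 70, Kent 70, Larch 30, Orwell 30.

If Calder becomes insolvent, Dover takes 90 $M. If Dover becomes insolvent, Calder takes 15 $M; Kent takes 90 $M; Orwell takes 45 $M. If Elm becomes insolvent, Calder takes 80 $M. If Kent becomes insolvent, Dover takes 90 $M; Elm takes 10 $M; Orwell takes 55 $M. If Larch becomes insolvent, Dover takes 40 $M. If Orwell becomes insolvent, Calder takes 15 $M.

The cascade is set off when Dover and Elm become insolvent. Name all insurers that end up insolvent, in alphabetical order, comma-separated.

Calder, Dover, Elm, Kent, Orwell

Round 1 — Dover, Elm become insolvent (initial).
  Calder: +15+80 → 95 ≥ 50
  Kent: +90 → 90 ≥ 70
  Orwell: +45 → 45 ≥ 30
Round 2 — Calder, Kent, Orwell become insolvent.
No further insolvencies.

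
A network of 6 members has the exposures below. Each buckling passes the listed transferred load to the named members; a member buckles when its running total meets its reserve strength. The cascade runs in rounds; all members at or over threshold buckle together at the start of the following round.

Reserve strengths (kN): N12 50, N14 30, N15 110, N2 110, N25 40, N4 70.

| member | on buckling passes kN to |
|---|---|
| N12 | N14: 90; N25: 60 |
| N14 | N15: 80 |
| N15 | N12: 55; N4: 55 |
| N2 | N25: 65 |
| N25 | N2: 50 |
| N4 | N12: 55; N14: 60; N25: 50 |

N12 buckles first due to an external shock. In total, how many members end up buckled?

Round 1 — N12 buckles (initial).
  N14: +90 → 90 ≥ 30
  N25: +60 → 60 ≥ 40
Round 2 — N14, N25 buckle.
  N15: +80 → 80 < 110
  N2: +50 → 50 < 110
No further bucklings.

3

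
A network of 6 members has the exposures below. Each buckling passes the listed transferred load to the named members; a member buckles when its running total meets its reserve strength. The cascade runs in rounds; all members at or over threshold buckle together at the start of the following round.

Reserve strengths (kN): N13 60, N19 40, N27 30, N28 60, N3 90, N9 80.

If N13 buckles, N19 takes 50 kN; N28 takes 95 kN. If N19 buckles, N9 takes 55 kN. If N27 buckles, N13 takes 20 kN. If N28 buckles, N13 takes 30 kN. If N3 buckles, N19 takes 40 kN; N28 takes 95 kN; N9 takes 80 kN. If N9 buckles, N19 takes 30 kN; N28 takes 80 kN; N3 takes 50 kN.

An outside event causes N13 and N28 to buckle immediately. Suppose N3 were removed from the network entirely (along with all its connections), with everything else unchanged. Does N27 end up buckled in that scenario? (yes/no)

With N3 removed:
Round 1 — N13, N28 buckle (initial).
  N19: +50 → 50 ≥ 40
Round 2 — N19 buckles.
  N9: +55 → 55 < 80
No further bucklings.

no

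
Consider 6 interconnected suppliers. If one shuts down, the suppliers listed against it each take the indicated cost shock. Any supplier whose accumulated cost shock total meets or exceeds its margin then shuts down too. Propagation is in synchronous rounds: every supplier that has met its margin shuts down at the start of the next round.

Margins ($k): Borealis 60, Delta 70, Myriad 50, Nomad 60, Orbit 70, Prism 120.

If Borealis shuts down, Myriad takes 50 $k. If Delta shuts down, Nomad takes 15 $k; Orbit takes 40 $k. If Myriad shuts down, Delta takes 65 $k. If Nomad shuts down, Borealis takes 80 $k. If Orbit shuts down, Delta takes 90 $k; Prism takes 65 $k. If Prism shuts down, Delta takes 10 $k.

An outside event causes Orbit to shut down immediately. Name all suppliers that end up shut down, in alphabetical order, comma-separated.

Round 1 — Orbit shuts down (initial).
  Delta: +90 → 90 ≥ 70
  Prism: +65 → 65 < 120
Round 2 — Delta shuts down.
  Nomad: +15 → 15 < 60
No further shutdowns.

Delta, Orbit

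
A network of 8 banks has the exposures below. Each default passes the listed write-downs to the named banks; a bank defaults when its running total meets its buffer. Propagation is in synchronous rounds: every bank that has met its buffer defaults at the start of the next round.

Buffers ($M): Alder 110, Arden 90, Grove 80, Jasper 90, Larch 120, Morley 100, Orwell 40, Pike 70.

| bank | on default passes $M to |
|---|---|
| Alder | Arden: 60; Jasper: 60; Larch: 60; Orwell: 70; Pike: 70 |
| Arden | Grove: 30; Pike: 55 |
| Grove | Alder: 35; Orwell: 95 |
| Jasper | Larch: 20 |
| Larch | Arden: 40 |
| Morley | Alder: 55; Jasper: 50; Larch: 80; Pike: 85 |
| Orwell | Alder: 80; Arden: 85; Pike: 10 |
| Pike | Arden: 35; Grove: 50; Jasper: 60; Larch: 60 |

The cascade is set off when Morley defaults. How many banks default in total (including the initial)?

Round 1 — Morley defaults (initial).
  Alder: +55 → 55 < 110
  Jasper: +50 → 50 < 90
  Larch: +80 → 80 < 120
  Pike: +85 → 85 ≥ 70
Round 2 — Pike defaults.
  Arden: +35 → 35 < 90
  Grove: +50 → 50 < 80
  Jasper: +60 → 110 ≥ 90
  Larch: +60 → 140 ≥ 120
Round 3 — Jasper, Larch default.
  Arden: +40 → 75 < 90
No further defaults.

4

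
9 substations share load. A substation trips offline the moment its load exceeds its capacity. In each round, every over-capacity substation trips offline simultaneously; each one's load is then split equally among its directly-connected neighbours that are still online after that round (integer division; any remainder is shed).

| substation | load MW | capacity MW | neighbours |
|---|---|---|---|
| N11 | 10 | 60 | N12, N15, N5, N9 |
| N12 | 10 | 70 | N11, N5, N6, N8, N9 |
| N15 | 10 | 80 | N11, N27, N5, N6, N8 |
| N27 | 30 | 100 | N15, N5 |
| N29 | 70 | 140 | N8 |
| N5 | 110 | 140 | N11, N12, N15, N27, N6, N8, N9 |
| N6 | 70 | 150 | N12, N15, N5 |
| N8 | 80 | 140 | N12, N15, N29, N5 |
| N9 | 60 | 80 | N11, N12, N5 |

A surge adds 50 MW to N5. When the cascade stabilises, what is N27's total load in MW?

87

Round 1 — N5 at 160 > 140. N5 trips offline.
  N5 sheds 160 MW to N11, N12, N15, N27, N6, N8, N9: 22 each (6 lost).
    N11: 10+22 = 32 ≤ 60
    N12: 10+22 = 32 ≤ 70
    N15: 10+22 = 32 ≤ 80
    N27: 30+22 = 52 ≤ 100
    N6: 70+22 = 92 ≤ 150
    N8: 80+22 = 102 ≤ 140
    N9: 60+22 = 82 > 80
Round 2 — N9 trips offline.
  N9 sheds 82 MW to N11, N12: 41 each.
    N11: 32+41 = 73 > 60
    N12: 32+41 = 73 > 70
Round 3 — N11, N12 trip offline.
  N11 sheds 73 MW to N15: 73 each.
    N15: 32+73 = 105 > 80
  N12 sheds 73 MW to N6, N8: 36 each (1 lost).
    N6: 92+36 = 128 ≤ 150
    N8: 102+36 = 138 ≤ 140
Round 4 — N15 trips offline.
  N15 sheds 105 MW to N27, N6, N8: 35 each.
    N27: 52+35 = 87 ≤ 100
    N6: 128+35 = 163 > 150
    N8: 138+35 = 173 > 140
Round 5 — N6, N8 trip offline.
  N6 sheds 163 MW: no online neighbours, lost.
  N8 sheds 173 MW to N29: 173 each.
    N29: 70+173 = 243 > 140
Round 6 — N29 trips offline.
  N29 sheds 243 MW: no online neighbours, lost.
No further trips.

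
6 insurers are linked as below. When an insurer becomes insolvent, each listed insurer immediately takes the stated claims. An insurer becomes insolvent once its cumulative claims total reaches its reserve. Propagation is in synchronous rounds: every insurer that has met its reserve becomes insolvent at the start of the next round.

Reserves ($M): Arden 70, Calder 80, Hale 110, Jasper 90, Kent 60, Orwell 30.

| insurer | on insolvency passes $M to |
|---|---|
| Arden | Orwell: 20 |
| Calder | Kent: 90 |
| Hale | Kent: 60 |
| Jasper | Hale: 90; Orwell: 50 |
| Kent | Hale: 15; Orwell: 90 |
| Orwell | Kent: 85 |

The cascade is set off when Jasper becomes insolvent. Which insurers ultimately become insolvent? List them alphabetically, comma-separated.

Jasper, Kent, Orwell

Round 1 — Jasper becomes insolvent (initial).
  Hale: +90 → 90 < 110
  Orwell: +50 → 50 ≥ 30
Round 2 — Orwell becomes insolvent.
  Kent: +85 → 85 ≥ 60
Round 3 — Kent becomes insolvent.
  Hale: +15 → 105 < 110
No further insolvencies.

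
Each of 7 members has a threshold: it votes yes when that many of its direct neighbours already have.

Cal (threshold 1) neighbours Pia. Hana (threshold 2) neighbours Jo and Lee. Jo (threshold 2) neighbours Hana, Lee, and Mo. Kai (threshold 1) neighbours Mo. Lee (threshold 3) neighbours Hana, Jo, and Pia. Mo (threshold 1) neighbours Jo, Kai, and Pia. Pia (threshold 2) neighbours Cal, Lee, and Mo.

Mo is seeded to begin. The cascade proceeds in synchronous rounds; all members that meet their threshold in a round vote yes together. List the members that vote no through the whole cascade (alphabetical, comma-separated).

Cal, Hana, Jo, Lee, Pia

Round 1 — Mo votes yes (initial).
Round 2 — checking thresholds:
  Jo: 1 of 3 neighbours < 2, below threshold.
  Kai: 1 of 1 neighbours ≥ 1, votes yes.
  Pia: 1 of 3 neighbours < 2, below threshold.
Round 3 — no new yes votes; cascade stops.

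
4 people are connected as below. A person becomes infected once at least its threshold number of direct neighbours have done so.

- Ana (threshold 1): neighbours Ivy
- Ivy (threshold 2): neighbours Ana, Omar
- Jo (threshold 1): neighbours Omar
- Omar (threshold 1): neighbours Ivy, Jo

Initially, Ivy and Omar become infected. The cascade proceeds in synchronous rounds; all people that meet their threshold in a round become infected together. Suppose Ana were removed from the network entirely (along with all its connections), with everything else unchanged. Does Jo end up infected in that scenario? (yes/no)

yes

With Ana removed:
Round 1 — Ivy, Omar become infected (initial).
Round 2 — checking thresholds:
  Jo: 1 of 1 neighbours ≥ 1, becomes infected.
Round 3 — no new infections; cascade stops.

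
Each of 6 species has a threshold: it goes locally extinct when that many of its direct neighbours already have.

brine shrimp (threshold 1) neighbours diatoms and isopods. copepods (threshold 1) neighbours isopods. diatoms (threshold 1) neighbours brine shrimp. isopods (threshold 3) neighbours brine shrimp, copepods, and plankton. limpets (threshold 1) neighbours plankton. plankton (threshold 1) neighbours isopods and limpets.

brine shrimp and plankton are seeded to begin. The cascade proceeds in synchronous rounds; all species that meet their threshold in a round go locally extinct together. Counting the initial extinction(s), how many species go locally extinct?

4

Round 1 — brine shrimp, plankton go locally extinct (initial).
Round 2 — checking thresholds:
  diatoms: 1 of 1 neighbours ≥ 1, goes locally extinct.
  isopods: 2 of 3 neighbours < 3, not yet.
  limpets: 1 of 1 neighbours ≥ 1, goes locally extinct.
Round 3 — no new extinctions; cascade stops.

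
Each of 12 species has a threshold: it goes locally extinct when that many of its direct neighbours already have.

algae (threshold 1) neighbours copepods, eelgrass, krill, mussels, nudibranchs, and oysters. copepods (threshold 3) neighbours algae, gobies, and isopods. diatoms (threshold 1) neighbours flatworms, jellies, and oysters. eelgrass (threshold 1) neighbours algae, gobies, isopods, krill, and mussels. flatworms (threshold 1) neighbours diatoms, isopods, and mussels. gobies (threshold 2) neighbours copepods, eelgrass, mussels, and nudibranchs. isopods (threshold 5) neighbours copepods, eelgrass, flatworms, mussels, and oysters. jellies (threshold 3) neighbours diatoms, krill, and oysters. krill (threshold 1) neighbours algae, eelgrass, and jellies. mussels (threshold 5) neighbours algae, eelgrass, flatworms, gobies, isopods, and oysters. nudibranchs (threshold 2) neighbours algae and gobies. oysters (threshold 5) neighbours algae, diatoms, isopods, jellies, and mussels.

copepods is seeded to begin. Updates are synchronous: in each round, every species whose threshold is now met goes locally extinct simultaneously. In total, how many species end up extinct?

6

Round 1 — copepods goes locally extinct (initial).
Round 2 — checking thresholds:
  algae: 1 of 6 neighbours ≥ 1, goes locally extinct.
  gobies: 1 of 4 neighbours < 2, below threshold.
  isopods: 1 of 5 neighbours < 5, below threshold.
Round 3 — checking thresholds:
  eelgrass: 1 of 5 neighbours ≥ 1, goes locally extinct.
  gobies: 1 of 4 neighbours < 2, below threshold.
  isopods: 1 of 5 neighbours < 5, below threshold.
  krill: 1 of 3 neighbours ≥ 1, goes locally extinct.
  mussels: 1 of 6 neighbours < 5, below threshold.
  nudibranchs: 1 of 2 neighbours < 2, below threshold.
  oysters: 1 of 5 neighbours < 5, below threshold.
Round 4 — checking thresholds:
  gobies: 2 of 4 neighbours ≥ 2, goes locally extinct.
  isopods: 2 of 5 neighbours < 5, below threshold.
  jellies: 1 of 3 neighbours < 3, below threshold.
  mussels: 2 of 6 neighbours < 5, below threshold.
  nudibranchs: 1 of 2 neighbours < 2, below threshold.
  oysters: 1 of 5 neighbours < 5, below threshold.
Round 5 — checking thresholds:
  isopods: 2 of 5 neighbours < 5, below threshold.
  jellies: 1 of 3 neighbours < 3, below threshold.
  mussels: 3 of 6 neighbours < 5, below threshold.
  nudibranchs: 2 of 2 neighbours ≥ 2, goes locally extinct.
  oysters: 1 of 5 neighbours < 5, below threshold.
Round 6 — no new extinctions; cascade stops.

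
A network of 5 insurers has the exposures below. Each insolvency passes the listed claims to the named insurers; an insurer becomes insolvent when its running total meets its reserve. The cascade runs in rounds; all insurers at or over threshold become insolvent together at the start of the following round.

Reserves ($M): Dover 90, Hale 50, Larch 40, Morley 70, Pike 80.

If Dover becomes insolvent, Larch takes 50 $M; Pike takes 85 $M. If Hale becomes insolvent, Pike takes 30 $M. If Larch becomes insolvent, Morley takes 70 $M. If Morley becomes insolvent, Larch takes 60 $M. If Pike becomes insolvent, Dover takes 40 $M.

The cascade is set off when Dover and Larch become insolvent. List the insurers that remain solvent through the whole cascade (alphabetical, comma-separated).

Round 1 — Dover, Larch become insolvent (initial).
  Morley: +70 → 70 ≥ 70
  Pike: +85 → 85 ≥ 80
Round 2 — Morley, Pike become insolvent.
No further insolvencies.

Hale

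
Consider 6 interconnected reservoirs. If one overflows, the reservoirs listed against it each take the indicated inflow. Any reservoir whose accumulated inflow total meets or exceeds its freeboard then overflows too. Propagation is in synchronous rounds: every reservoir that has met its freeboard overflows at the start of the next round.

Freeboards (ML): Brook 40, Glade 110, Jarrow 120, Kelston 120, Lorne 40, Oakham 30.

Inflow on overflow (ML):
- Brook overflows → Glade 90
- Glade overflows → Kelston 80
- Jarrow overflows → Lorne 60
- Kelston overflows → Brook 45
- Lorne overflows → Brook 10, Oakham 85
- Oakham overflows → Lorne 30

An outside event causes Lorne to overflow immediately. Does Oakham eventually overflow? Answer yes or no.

Round 1 — Lorne overflows (initial).
  Brook: +10 → 10 < 40
  Oakham: +85 → 85 ≥ 30
Round 2 — Oakham overflows.
No further overflows.

yes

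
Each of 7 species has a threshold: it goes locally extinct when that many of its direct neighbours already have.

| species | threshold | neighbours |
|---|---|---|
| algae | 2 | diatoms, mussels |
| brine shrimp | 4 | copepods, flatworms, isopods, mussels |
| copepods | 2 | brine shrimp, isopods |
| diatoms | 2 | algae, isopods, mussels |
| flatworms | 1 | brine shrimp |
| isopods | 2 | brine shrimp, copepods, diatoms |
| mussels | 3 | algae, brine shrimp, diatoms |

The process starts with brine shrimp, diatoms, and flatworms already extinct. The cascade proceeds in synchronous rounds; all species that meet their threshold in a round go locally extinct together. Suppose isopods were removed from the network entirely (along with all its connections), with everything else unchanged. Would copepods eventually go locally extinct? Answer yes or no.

no

With isopods removed:
Round 1 — brine shrimp, diatoms, flatworms go locally extinct (initial).
Round 2 — no new extinctions; cascade stops.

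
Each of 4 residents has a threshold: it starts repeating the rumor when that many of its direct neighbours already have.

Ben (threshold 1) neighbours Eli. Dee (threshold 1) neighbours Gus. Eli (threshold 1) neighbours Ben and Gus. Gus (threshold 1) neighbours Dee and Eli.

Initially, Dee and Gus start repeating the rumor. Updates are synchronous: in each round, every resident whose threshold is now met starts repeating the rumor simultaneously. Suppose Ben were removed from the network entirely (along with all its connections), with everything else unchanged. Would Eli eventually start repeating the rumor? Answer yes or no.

yes

With Ben removed:
Round 1 — Dee, Gus start repeating the rumor (initial).
Round 2 — checking thresholds:
  Eli: 1 of 1 neighbours ≥ 1, starts repeating the rumor.
Round 3 — no new spreads; cascade stops.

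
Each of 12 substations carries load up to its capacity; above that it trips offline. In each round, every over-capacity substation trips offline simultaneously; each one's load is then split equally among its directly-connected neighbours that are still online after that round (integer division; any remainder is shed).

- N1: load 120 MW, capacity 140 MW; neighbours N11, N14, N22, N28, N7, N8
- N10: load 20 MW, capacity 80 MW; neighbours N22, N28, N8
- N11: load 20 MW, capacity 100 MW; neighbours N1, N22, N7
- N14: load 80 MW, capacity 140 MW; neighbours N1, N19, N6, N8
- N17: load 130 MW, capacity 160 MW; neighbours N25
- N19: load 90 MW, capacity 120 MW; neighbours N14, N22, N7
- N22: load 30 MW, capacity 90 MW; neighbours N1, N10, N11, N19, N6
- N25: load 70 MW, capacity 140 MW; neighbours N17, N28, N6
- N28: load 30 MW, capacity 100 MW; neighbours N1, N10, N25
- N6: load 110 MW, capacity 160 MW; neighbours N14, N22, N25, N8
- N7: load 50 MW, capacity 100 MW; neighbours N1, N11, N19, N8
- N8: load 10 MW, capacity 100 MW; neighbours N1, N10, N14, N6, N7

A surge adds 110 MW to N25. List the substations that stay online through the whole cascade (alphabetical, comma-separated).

N1, N10, N11, N14, N19, N22, N28, N7, N8

Round 1 — N25 at 180 > 140. N25 trips offline.
  N25 sheds 180 MW to N17, N28, N6: 60 each.
    N17: 130+60 = 190 > 160
    N28: 30+60 = 90 ≤ 100
    N6: 110+60 = 170 > 160
Round 2 — N17, N6 trip offline.
  N17 sheds 190 MW: no online neighbours, lost.
  N6 sheds 170 MW to N14, N22, N8: 56 each (2 lost).
    N14: 80+56 = 136 ≤ 140
    N22: 30+56 = 86 ≤ 90
    N8: 10+56 = 66 ≤ 100
No further trips.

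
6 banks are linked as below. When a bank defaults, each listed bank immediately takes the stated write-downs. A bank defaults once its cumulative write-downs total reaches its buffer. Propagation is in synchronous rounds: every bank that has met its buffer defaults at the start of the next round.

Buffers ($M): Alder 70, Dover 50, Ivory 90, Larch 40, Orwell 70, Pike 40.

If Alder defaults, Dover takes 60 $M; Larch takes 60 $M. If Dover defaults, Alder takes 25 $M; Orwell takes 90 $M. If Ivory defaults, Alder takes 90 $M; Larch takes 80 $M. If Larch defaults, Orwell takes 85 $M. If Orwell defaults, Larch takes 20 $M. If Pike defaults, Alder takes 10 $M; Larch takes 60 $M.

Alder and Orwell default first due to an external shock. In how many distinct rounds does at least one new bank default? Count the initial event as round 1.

2

Round 1 — Alder, Orwell default (initial).
  Dover: +60 → 60 ≥ 50
  Larch: +60+20 → 80 ≥ 40
Round 2 — Dover, Larch default.
No further defaults.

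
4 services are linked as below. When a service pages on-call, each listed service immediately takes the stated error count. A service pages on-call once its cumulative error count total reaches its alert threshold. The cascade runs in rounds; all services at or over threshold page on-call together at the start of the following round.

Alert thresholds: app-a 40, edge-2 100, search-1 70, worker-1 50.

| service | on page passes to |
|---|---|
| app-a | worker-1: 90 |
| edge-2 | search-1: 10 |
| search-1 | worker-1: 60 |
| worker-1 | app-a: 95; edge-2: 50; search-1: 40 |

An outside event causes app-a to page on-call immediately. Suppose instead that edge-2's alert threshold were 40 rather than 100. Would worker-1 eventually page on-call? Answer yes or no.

With edge-2's alert threshold at 40:
Round 1 — app-a pages on-call (initial).
  worker-1: +90 → 90 ≥ 50
Round 2 — worker-1 pages on-call.
  edge-2: +50 → 50 ≥ 40
  search-1: +40 → 40 < 70
Round 3 — edge-2 pages on-call.
  search-1: +10 → 50 < 70
No further pages.

yes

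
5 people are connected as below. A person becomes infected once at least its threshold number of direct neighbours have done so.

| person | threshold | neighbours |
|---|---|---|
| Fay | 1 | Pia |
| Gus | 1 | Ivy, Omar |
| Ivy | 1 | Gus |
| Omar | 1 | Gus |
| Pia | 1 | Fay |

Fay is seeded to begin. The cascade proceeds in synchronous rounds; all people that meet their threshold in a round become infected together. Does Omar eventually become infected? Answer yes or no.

no

Round 1 — Fay becomes infected (initial).
Round 2 — checking thresholds:
  Pia: 1 of 1 neighbours ≥ 1, becomes infected.
Round 3 — no new infections; cascade stops.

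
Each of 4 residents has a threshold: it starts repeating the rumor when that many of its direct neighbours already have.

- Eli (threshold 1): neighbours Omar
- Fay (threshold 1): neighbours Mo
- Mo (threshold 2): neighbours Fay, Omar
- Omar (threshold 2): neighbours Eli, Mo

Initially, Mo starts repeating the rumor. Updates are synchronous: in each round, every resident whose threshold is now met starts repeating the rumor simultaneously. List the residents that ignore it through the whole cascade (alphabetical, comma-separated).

Round 1 — Mo starts repeating the rumor (initial).
Round 2 — checking thresholds:
  Fay: 1 of 1 neighbours ≥ 1, starts repeating the rumor.
  Omar: 1 of 2 neighbours < 2, holds.
Round 3 — no new spreads; cascade stops.

Eli, Omar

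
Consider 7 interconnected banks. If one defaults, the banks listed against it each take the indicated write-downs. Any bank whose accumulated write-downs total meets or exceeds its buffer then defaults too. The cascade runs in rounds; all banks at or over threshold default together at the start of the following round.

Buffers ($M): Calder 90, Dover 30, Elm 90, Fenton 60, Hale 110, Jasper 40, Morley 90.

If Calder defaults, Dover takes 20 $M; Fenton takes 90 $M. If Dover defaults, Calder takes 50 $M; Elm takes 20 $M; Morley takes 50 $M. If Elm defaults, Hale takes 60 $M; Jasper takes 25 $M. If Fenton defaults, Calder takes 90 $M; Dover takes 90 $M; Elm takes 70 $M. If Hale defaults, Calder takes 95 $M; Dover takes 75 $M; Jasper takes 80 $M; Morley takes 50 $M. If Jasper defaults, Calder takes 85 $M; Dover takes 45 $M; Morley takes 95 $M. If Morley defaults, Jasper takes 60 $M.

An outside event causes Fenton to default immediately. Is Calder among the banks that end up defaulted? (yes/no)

yes

Round 1 — Fenton defaults (initial).
  Calder: +90 → 90 ≥ 90
  Dover: +90 → 90 ≥ 30
  Elm: +70 → 70 < 90
Round 2 — Calder, Dover default.
  Elm: +20 → 90 ≥ 90
  Morley: +50 → 50 < 90
Round 3 — Elm defaults.
  Hale: +60 → 60 < 110
  Jasper: +25 → 25 < 40
No further defaults.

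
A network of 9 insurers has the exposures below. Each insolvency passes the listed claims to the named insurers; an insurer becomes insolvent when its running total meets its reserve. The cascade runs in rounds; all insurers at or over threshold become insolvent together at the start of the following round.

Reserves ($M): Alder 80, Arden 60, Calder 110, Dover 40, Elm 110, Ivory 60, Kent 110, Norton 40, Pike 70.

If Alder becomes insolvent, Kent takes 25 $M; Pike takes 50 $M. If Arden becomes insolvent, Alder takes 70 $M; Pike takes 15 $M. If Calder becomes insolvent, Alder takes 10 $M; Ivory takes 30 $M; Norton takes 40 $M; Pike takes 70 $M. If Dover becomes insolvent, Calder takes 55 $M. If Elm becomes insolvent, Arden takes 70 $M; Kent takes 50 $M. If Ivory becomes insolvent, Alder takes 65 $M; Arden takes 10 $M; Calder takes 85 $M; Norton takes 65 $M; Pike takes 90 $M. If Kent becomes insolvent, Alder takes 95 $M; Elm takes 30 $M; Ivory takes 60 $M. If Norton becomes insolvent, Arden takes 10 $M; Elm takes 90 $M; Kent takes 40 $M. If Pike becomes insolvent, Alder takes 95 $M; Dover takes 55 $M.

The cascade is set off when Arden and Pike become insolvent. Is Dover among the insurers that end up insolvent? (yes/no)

Round 1 — Arden, Pike become insolvent (initial).
  Alder: +70+95 → 165 ≥ 80
  Dover: +55 → 55 ≥ 40
Round 2 — Alder, Dover become insolvent.
  Calder: +55 → 55 < 110
  Kent: +25 → 25 < 110
No further insolvencies.

yes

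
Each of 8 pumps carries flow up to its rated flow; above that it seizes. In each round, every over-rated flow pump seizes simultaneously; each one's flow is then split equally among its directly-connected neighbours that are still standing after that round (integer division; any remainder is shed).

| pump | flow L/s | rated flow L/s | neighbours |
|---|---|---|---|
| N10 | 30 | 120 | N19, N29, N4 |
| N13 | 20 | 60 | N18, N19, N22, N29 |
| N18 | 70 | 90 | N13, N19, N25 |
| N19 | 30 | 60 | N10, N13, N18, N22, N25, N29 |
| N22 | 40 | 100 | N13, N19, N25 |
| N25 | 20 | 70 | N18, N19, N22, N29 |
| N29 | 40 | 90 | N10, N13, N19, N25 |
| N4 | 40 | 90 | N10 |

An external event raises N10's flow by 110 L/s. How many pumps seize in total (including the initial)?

Round 1 — N10 at 140 > 120. N10 seizes.
  N10 sheds 140 L/s to N19, N29, N4: 46 each (2 lost).
    N19: 30+46 = 76 > 60
    N29: 40+46 = 86 ≤ 90
    N4: 40+46 = 86 ≤ 90
Round 2 — N19 seizes.
  N19 sheds 76 L/s to N13, N18, N22, N25, N29: 15 each (1 lost).
    N13: 20+15 = 35 ≤ 60
    N18: 70+15 = 85 ≤ 90
    N22: 40+15 = 55 ≤ 100
    N25: 20+15 = 35 ≤ 70
    N29: 86+15 = 101 > 90
Round 3 — N29 seizes.
  N29 sheds 101 L/s to N13, N25: 50 each (1 lost).
    N13: 35+50 = 85 > 60
    N25: 35+50 = 85 > 70
Round 4 — N13, N25 seize.
  N13 sheds 85 L/s to N18, N22: 42 each (1 lost).
    N18: 85+42 = 127 > 90
    N22: 55+42 = 97 ≤ 100
  N25 sheds 85 L/s to N18, N22: 42 each (1 lost).
    N18: 127+42 = 169 > 90
    N22: 97+42 = 139 > 100
Round 5 — N18, N22 seize.
  N18 sheds 169 L/s: no online neighbours, lost.
  N22 sheds 139 L/s: no online neighbours, lost.
No further seizures.

7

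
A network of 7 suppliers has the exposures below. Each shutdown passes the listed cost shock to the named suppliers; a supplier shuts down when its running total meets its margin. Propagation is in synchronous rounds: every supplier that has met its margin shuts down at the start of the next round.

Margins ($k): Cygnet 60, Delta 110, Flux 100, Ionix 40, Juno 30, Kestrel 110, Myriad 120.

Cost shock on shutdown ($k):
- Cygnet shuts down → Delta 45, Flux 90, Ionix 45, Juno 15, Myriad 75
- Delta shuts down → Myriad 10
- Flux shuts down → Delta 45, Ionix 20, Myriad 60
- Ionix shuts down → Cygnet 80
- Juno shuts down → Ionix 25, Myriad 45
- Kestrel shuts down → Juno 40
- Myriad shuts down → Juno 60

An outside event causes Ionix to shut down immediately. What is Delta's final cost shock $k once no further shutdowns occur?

45

Round 1 — Ionix shuts down (initial).
  Cygnet: +80 → 80 ≥ 60
Round 2 — Cygnet shuts down.
  Delta: +45 → 45 < 110
  Flux: +90 → 90 < 100
  Juno: +15 → 15 < 30
  Myriad: +75 → 75 < 120
No further shutdowns.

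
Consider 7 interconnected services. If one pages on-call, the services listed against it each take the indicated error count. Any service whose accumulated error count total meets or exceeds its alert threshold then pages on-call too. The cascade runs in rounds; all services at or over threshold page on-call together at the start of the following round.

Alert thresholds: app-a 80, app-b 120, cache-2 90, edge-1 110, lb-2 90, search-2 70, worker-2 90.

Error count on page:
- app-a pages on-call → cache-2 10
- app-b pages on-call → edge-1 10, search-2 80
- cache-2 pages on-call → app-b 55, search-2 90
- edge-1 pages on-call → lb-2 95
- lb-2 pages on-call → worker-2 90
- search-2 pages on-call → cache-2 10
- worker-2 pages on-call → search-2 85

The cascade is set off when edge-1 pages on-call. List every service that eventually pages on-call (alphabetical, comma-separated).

edge-1, lb-2, search-2, worker-2

Round 1 — edge-1 pages on-call (initial).
  lb-2: +95 → 95 ≥ 90
Round 2 — lb-2 pages on-call.
  worker-2: +90 → 90 ≥ 90
Round 3 — worker-2 pages on-call.
  search-2: +85 → 85 ≥ 70
Round 4 — search-2 pages on-call.
  cache-2: +10 → 10 < 90
No further pages.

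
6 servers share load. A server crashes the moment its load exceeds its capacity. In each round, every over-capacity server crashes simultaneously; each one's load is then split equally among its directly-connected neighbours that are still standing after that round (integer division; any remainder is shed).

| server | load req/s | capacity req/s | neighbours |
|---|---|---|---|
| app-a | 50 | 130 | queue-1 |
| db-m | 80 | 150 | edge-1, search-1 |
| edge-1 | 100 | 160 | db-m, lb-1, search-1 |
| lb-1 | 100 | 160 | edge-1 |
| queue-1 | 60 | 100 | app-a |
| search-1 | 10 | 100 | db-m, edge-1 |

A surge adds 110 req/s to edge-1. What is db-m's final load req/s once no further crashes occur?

Round 1 — edge-1 at 210 > 160. edge-1 crashes.
  edge-1 sheds 210 req/s to db-m, lb-1, search-1: 70 each.
    db-m: 80+70 = 150 ≤ 150
    lb-1: 100+70 = 170 > 160
    search-1: 10+70 = 80 ≤ 100
Round 2 — lb-1 crashes.
  lb-1 sheds 170 req/s: no online neighbours, lost.
No further crashes.

150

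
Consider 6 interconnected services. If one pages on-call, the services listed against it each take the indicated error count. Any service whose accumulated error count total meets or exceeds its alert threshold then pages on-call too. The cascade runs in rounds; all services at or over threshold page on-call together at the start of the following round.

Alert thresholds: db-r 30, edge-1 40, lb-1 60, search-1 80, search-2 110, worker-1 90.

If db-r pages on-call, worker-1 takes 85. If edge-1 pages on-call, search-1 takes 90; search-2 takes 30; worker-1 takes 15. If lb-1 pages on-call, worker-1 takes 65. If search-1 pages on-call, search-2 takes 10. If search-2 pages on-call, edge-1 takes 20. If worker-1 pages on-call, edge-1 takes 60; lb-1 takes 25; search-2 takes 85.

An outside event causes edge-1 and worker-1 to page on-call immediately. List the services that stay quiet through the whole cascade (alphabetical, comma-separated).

db-r, lb-1

Round 1 — edge-1, worker-1 page on-call (initial).
  lb-1: +25 → 25 < 60
  search-1: +90 → 90 ≥ 80
  search-2: +30+85 → 115 ≥ 110
Round 2 — search-1, search-2 page on-call.
No further pages.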